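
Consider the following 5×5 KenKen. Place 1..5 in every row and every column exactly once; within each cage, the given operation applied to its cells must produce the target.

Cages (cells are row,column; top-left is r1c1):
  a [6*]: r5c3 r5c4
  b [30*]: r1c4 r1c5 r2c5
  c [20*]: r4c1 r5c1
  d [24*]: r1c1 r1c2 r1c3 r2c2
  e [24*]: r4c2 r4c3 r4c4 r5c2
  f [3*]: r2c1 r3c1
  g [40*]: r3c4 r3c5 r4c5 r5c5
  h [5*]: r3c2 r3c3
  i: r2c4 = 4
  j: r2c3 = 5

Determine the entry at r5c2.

4

J is a freebie; hence r2c3 = 5.
Cage i is a single given cell, which forces r2c4 = 4.
Column 3 already has 5, so r3c3 = 1.
Cage f's pair has product 3, leaving r2c1 = 1.
1 is placed in row 3, which forces r3c1 = 3.
1 is placed in row 3; hence r3c2 = 5.
Row 3 now contains 5; hence r3c4 = 2.
Row 3 now contains 2; hence r3c5 = 4.
Column 4 already has 2; hence r5c4 = 3.
Cage d needs product 24; hence r1c2 = 1.
3 is placed in column 4; hence r1c4 = 5.
3 is placed in column 4, leaving r4c4 = 1.
Row 4 already has 1, so r4c5 = 5.
3 is placed in row 5, so r5c3 = 2.
Column 5 now contains 5, leaving r5c5 = 1.
5 is placed in row 4, which forces r4c1 = 4.
Cage e has product 24, which forces r4c2 = 2.
Cage e has product 24, so r4c3 = 3.
Cage c needs two cells with product 20, leaving r5c1 = 5.
Row 5 already has 2; hence r5c2 = 4.
Column 1 now contains 4; hence r1c1 = 2.
3 is placed in column 3, leaving r1c3 = 4.
2 is placed in row 1, which forces r1c5 = 3.
2 is placed in column 2, leaving r2c2 = 3.
Column 5 already has 3; hence r2c5 = 2.
Filled in: 2 1 4 5 3 / 1 3 5 4 2 / 3 5 1 2 4 / 4 2 3 1 5 / 5 4 2 3 1.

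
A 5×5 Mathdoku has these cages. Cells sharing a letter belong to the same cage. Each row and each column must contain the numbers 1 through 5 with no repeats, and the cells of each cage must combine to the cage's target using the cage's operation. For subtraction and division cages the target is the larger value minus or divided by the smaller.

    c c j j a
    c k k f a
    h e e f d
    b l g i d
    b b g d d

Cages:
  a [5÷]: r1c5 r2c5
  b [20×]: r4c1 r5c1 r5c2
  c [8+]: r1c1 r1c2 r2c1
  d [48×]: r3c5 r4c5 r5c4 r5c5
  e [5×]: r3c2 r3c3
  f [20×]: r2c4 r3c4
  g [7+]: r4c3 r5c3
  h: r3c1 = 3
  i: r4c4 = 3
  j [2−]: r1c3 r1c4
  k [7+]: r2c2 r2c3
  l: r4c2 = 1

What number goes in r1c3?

Cage h is given, so r3c1 = 3.
Cage l is a single given cell, so r4c2 = 1.
I is a freebie, so r4c4 = 3.
Column 2 now contains 1, which forces r3c2 = 5.
Cage e needs two cells with product 5; hence r3c3 = 1.
5 is placed in row 3, so r3c4 = 4.
Row 3 now contains 4; hence r3c5 = 2.
Column 5 now contains 2, which forces r4c5 = 4.
Column 4 already has 4, so r5c4 = 2.
Cage d has product 48; hence r5c5 = 3.
Cage j's pair has difference 2, leaving r1c3 = 3.
Column 4 already has 4; hence r2c4 = 5.
Row 2 now contains 5; hence r2c5 = 1.
The 3 cells of cage b must have product 20; hence r4c1 = 5.
Cage g needs two cells with sum 7, which forces r4c3 = 2.
The 3 cells of cage b must have product 20; hence r5c1 = 1.
Row 5 already has 2; hence r5c2 = 4.
Row 5 already has 3, which forces r5c3 = 5.
Column 1 now contains 1, leaving r1c1 = 4.
Row 1 already has 3, which forces r1c2 = 2.
5 is placed in column 4, which forces r1c4 = 1.
Column 5 now contains 1, so r1c5 = 5.
Cage c needs sum 8, leaving r2c1 = 2.
The two cells of cage k must have sum 7; hence r2c2 = 3.
Row 2 now contains 5; hence r2c3 = 4.
Completed grid: 4 2 3 1 5 / 2 3 4 5 1 / 3 5 1 4 2 / 5 1 2 3 4 / 1 4 5 2 3.

3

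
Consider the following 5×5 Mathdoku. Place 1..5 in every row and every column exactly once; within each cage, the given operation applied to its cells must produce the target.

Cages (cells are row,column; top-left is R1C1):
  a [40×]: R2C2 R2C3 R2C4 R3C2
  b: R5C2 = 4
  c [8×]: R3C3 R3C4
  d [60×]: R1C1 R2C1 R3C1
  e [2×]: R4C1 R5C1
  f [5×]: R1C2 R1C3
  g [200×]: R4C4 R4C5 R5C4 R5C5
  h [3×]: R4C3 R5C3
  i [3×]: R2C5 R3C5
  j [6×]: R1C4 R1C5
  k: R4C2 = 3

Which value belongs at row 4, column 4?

Cage k is a single given cell; hence R4C2 = 3.
Row 4 now contains 3; hence R4C3 = 1.
Cage b is given, leaving R5C2 = 4.
Column 3 now contains 1, leaving R5C3 = 3.
Cage f needs two cells with product 5, leaving R1C2 = 1.
Column 3 now contains 1, so R1C3 = 5.
Row 4 now contains 1, leaving R4C1 = 2.
Cage e needs two cells with product 2, leaving R5C1 = 1.
Cage a needs product 40, so R2C3 = 4.
Cage a has product 40, which forces R2C4 = 1.
1 is placed in row 2, leaving R2C5 = 3.
Column 3 now contains 4, so R3C3 = 2.
Row 3 now contains 2, which forces R3C4 = 4.
Column 5 already has 3, so R3C5 = 1.
Column 4 already has 4, which forces R4C4 = 5.
5 is placed in row 4; hence R4C5 = 4.
5 is placed in column 4, so R5C4 = 2.
Row 5 already has 2, which forces R5C5 = 5.
Cage d has product 60; hence R1C1 = 4.
Column 4 already has 2; hence R1C4 = 3.
Column 5 already has 3, leaving R1C5 = 2.
Row 2 now contains 3, so R2C1 = 5.
Cage a has product 40; hence R2C2 = 2.
Cage d has product 60; hence R3C1 = 3.
Row 3 now contains 2, so R3C2 = 5.
Completed grid: 4 1 5 3 2 / 5 2 4 1 3 / 3 5 2 4 1 / 2 3 1 5 4 / 1 4 3 2 5.

5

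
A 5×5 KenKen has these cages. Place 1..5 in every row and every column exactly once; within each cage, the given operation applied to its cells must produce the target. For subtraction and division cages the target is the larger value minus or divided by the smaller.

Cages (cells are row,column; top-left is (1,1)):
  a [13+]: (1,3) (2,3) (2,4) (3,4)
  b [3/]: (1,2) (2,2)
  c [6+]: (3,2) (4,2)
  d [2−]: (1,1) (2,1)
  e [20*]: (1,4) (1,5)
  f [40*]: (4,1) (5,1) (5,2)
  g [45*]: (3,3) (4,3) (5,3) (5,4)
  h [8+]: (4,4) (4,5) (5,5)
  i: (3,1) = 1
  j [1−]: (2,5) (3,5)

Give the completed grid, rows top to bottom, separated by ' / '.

3 1 2 4 5 / 5 3 4 2 1 / 1 4 3 5 2 / 4 2 5 1 3 / 2 5 1 3 4

Cage i is given, so (3,1) = 1.
Cage g has product 45; hence (5,4) = 3.
The only place for 3 in column 1 is (1,1).
Row 1 already has 3, leaving (1,2) = 1.
Row 1 now contains 1, so (1,3) = 2.
The two cells of cage d must have difference 2; hence (2,1) = 5.
The two cells of cage b must have quotient 3; hence (2,2) = 3.
Row 2 now contains 3, so (2,3) = 4.
Cage a needs sum 13, which forces (2,4) = 2.
2 is placed in row 2, which forces (2,5) = 1.
Cage a needs sum 13, leaving (3,4) = 5.
Cage f has product 40, leaving (5,2) = 5.
Row 5 now contains 5, so (5,3) = 1.
Column 4 now contains 5, leaving (1,4) = 4.
Cage e needs two cells with product 20, which forces (1,5) = 5.
Row 3 now contains 5, so (3,3) = 3.
Cage j needs two cells with difference 1, so (3,5) = 2.
Cage g has product 45, so (4,3) = 5.
Cage h needs sum 8; hence (4,4) = 1.
5 is placed in column 5; hence (4,5) = 3.
Column 5 already has 2, so (5,5) = 4.
Row 3 already has 2; hence (3,2) = 4.
The 3 cells of cage f must have product 40; hence (4,1) = 4.
The two cells of cage c must have sum 6, leaving (4,2) = 2.
Row 5 now contains 4; hence (5,1) = 2.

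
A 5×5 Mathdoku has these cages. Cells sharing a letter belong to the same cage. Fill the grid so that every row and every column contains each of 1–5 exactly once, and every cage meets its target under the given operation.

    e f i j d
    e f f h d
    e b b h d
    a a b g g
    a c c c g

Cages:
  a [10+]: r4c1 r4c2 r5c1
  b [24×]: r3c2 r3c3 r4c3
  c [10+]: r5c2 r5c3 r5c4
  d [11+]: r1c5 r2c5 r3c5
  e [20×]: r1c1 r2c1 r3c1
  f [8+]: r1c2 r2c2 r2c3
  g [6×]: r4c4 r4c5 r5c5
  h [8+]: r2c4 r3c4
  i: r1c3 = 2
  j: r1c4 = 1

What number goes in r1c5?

I is a freebie, so r1c3 = 2.
J is a freebie, leaving r1c4 = 1.
The 3 cells of cage b must have product 24; hence r3c2 = 2.
The 3 cells of cage d must have sum 11; hence r2c5 = 2.
The 3 cells of cage g must have product 6, which forces r4c4 = 2.
In row 1, 3 can only go at r1c2, so r1c2 = 3.
In row 2, 3 can only go at r2c4, so r2c4 = 3.
Column 4 already has 3, which forces r3c4 = 5.
Row 3 already has 5, which forces r3c5 = 4.
Column 4 already has 5; hence r5c4 = 4.
4 is placed in column 5, leaving r1c5 = 5.
Row 3 now contains 4, so r3c1 = 1.
Row 3 now contains 4, so r3c3 = 3.
Cage b needs product 24; hence r4c3 = 4.
Row 1 already has 5; hence r1c1 = 4.
The 3 cells of cage e must have product 20; hence r2c1 = 5.
Cage f needs sum 8, which forces r2c2 = 4.
Column 3 already has 4, so r2c3 = 1.
Cage a needs sum 10, leaving r4c1 = 3.
Cage a needs sum 10, which forces r4c2 = 5.
Row 4 now contains 3, so r4c5 = 1.
The 3 cells of cage a must have sum 10, so r5c1 = 2.
5 is placed in column 2, leaving r5c2 = 1.
1 is placed in column 3, leaving r5c3 = 5.
Column 5 already has 1, so r5c5 = 3.
Filled in: 4 3 2 1 5 / 5 4 1 3 2 / 1 2 3 5 4 / 3 5 4 2 1 / 2 1 5 4 3.

5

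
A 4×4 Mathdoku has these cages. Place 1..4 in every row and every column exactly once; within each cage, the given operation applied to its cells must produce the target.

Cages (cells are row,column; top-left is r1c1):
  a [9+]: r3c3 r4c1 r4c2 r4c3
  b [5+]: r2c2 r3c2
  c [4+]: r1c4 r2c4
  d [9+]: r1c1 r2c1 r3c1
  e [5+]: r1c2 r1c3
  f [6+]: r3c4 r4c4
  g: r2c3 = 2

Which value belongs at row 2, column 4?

G is a freebie, which forces r2c3 = 2.
In column 1, 1 can only go at r4c1, so r4c1 = 1.
Cage a needs sum 9, leaving r3c3 = 1.
Row 2 needs a 4, and only r2c1 is open for it.
In row 1, 4 can only go at r1c3, so r1c3 = 4.
The two cells of cage e must have sum 5, which forces r1c2 = 1.
1 is placed in row 1, which forces r1c4 = 3.
Column 2 already has 1, leaving r2c2 = 3.
Column 4 now contains 3, which forces r2c4 = 1.
Cage a needs sum 9, so r4c2 = 4.
Column 3 already has 4; hence r4c3 = 3.
4 is placed in row 4, which forces r4c4 = 2.
Row 1 now contains 3, leaving r1c1 = 2.
The 3 cells of cage d must have sum 9; hence r3c1 = 3.
Column 2 already has 4, leaving r3c2 = 2.
Column 4 now contains 2; hence r3c4 = 4.
Completed grid: 2 1 4 3 / 4 3 2 1 / 3 2 1 4 / 1 4 3 2.

1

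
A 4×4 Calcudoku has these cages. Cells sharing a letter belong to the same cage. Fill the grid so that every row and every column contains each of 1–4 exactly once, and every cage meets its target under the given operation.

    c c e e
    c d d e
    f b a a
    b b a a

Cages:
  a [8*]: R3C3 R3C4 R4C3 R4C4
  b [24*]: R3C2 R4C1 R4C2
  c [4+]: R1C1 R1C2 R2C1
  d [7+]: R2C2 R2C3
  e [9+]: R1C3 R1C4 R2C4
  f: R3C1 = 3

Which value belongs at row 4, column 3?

2

Cage c has sum 4; hence R1C1 = 2.
Cage c needs sum 4, leaving R1C2 = 1.
Cage c has sum 4, so R2C1 = 1.
Cage f is given; hence R3C1 = 3.
Column 1 now contains 3, which forces R4C1 = 4.
The 3 cells of cage e must have sum 9, so R2C4 = 2.
The 3 cells of cage b must have product 24, so R3C2 = 2.
Cage b needs product 24; hence R4C2 = 3.
Column 4 now contains 2, so R4C4 = 1.
Column 2 now contains 3, which forces R2C2 = 4.
Cage d's pair has sum 7, leaving R2C3 = 3.
Cage a needs product 8; hence R3C3 = 1.
Column 4 already has 1; hence R3C4 = 4.
Row 4 already has 1; hence R4C3 = 2.
3 is placed in column 3, leaving R1C3 = 4.
Column 4 now contains 4, which forces R1C4 = 3.
Filled in: 2 1 4 3 / 1 4 3 2 / 3 2 1 4 / 4 3 2 1.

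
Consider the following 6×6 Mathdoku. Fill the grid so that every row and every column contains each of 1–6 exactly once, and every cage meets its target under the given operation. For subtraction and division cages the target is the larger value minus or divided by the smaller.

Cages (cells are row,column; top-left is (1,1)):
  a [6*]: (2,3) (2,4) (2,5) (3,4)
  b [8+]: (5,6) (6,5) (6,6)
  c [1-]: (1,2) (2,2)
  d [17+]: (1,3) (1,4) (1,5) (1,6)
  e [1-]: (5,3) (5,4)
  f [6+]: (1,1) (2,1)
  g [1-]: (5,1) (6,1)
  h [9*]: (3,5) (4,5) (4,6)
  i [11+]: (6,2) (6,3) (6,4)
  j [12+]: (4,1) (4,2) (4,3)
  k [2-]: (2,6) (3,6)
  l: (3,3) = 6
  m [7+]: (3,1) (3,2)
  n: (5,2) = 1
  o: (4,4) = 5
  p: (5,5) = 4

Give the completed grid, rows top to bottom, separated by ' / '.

Cage l is a single given cell, so (3,3) = 6.
Cage a needs product 6, which forces (3,4) = 1.
The 3 cells of cage h must have product 9, leaving (3,5) = 3.
Cage o is a single given cell; hence (4,4) = 5.
The 3 cells of cage h must have product 9, so (4,5) = 1.
Cage h has product 9, leaving (4,6) = 3.
N is a freebie, which forces (5,2) = 1.
P is a freebie; hence (5,5) = 4.
Cage a has product 6; hence (2,3) = 1.
Cage a needs product 6; hence (2,4) = 3.
Column 5 already has 1, leaving (2,5) = 2.
Column 5 now contains 2, so (6,5) = 5.
5 is placed in column 5, so (1,5) = 6.
Cage b needs sum 8; hence (5,6) = 2.
The 3 cells of cage b must have sum 8, so (6,6) = 1.
Cage k's pair has difference 2, so (2,6) = 6.
Column 6 now contains 2, so (3,6) = 4.
Cage e needs two cells with difference 1, leaving (5,3) = 5.
2 is placed in row 5, so (5,4) = 6.
Column 4 now contains 6, leaving (6,4) = 2.
The 4 cells of cage d must have sum 17, so (1,3) = 2.
2 is placed in column 4, which forces (1,4) = 4.
Column 6 already has 4, so (1,6) = 5.
Column 3 now contains 2, which forces (4,3) = 4.
Row 5 already has 5, leaving (5,1) = 3.
Cage g needs two cells with difference 1; hence (6,1) = 4.
Cage i has sum 11, so (6,2) = 6.
Row 6 already has 2; hence (6,3) = 3.
Row 1 now contains 2, so (1,1) = 1.
Row 1 already has 5, so (1,2) = 3.
Column 1 now contains 4, so (2,1) = 5.
Cage c's pair has difference 1; hence (2,2) = 4.
Column 1 already has 5, leaving (3,1) = 2.
Row 3 already has 2, leaving (3,2) = 5.
Cage j needs sum 12, so (4,1) = 6.
Column 2 now contains 6, leaving (4,2) = 2.

1 3 2 4 6 5 / 5 4 1 3 2 6 / 2 5 6 1 3 4 / 6 2 4 5 1 3 / 3 1 5 6 4 2 / 4 6 3 2 5 1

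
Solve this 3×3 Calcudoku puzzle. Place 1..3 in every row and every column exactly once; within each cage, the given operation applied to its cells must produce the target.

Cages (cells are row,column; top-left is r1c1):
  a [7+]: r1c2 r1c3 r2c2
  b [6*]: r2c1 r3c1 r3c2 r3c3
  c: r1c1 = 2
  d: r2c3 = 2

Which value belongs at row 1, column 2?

Cage c is a single given cell; hence r1c1 = 2.
Row 1 now contains 2, so r1c3 = 3.
Cage b has product 6; hence r2c1 = 1.
Cage d is given; hence r2c3 = 2.
Column 1 now contains 2, so r3c1 = 3.
Column 3 already has 2, which forces r3c3 = 1.
3 is placed in row 1; hence r1c2 = 1.
2 is placed in row 2, which forces r2c2 = 3.
Row 3 now contains 1, which forces r3c2 = 2.
The full grid is 2 1 3 / 1 3 2 / 3 2 1.

1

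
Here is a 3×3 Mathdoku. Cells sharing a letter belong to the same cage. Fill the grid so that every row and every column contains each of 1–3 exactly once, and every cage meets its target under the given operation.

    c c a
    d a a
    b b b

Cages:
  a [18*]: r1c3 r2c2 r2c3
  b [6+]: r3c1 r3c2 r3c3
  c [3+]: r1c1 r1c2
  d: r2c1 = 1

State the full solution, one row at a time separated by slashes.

2 1 3 / 1 3 2 / 3 2 1

The 3 cells of cage a must have product 18; hence r1c3 = 3.
D is a freebie, so r2c1 = 1.
Cage a has product 18; hence r2c2 = 3.
Cage a has product 18, so r2c3 = 2.
Column 3 already has 2, so r3c3 = 1.
Column 1 already has 1, which forces r1c1 = 2.
The two cells of cage c must have sum 3; hence r1c2 = 1.
Cage b needs sum 6, leaving r3c1 = 3.
1 is placed in row 3, leaving r3c2 = 2.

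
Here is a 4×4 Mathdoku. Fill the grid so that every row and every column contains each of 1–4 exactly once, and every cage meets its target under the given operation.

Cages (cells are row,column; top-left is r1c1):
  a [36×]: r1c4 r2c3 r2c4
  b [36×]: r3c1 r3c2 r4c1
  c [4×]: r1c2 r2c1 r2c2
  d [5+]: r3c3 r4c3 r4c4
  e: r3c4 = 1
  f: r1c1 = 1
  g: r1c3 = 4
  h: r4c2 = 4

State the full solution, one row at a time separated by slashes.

Cage f is a single given cell, leaving r1c1 = 1.
1 is placed in row 1, so r1c2 = 2.
Cage g is a single given cell, which forces r1c3 = 4.
Cage a has product 36, leaving r1c4 = 3.
1 is placed in column 1; hence r2c1 = 2.
The 3 cells of cage a must have product 36, so r2c3 = 3.
Cage a has product 36, leaving r2c4 = 4.
Cage b needs product 36, so r3c1 = 4.
Cage b needs product 36, so r3c2 = 3.
Cage e is a single given cell, leaving r3c4 = 1.
Cage b has product 36; hence r4c1 = 3.
H is a freebie; hence r4c2 = 4.
Column 3 already has 3, leaving r4c3 = 1.
1 is placed in column 4; hence r4c4 = 2.
Row 2 now contains 4; hence r2c2 = 1.
1 is placed in row 3, leaving r3c3 = 2.

1 2 4 3 / 2 1 3 4 / 4 3 2 1 / 3 4 1 2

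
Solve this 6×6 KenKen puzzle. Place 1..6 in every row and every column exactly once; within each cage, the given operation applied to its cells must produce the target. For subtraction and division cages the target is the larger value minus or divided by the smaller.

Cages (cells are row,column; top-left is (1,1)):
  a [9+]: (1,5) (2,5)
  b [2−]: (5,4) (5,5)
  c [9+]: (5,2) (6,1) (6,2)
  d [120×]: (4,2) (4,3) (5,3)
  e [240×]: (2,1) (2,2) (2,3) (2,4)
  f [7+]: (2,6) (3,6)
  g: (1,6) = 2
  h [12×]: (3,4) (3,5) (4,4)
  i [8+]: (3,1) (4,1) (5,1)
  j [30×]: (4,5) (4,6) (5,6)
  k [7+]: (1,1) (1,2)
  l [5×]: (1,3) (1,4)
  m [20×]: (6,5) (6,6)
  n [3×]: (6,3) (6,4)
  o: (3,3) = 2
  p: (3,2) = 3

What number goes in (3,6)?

Cage g is given, leaving (1,6) = 2.
Cage p is a single given cell, so (3,2) = 3.
Cage o is a single given cell; hence (3,3) = 2.
Row 2 needs a 1, and only (2,6) is open for it.
Cage f's pair has sum 7, leaving (3,6) = 6.
The 3 cells of cage h must have product 12, so (4,4) = 3.
Cage j has product 30, so (4,5) = 2.
3 is placed in row 4; hence (4,6) = 5.
Column 6 already has 5; hence (5,6) = 3.
Column 4 already has 3, so (6,4) = 1.
Column 6 already has 5, so (6,6) = 4.
Cage l's pair has product 5, leaving (1,3) = 1.
1 is placed in column 4, so (1,4) = 5.
Cage i needs sum 8, leaving (3,1) = 5.
1 is placed in column 4, so (3,4) = 4.
Cage h has product 12, which forces (3,5) = 1.
Cage i has sum 8, leaving (4,1) = 1.
Cage i has sum 8, so (5,1) = 2.
Cage d needs product 120, leaving (5,3) = 5.
2 is placed in row 5, which forces (5,4) = 6.
Row 5 already has 6, which forces (5,5) = 4.
Row 6 already has 1, which forces (6,3) = 3.
4 is placed in row 6, which forces (6,5) = 5.
The two cells of cage k must have sum 7, which forces (1,1) = 3.
Cage k's pair has sum 7, leaving (1,2) = 4.
Row 1 already has 3, which forces (1,5) = 6.
Cage e has product 240; hence (2,2) = 5.
6 is placed in column 4, which forces (2,4) = 2.
Column 5 now contains 6, so (2,5) = 3.
4 is placed in column 2, which forces (4,2) = 6.
6 is placed in row 4, leaving (4,3) = 4.
Row 5 already has 4, so (5,2) = 1.
Row 6 now contains 3, leaving (6,1) = 6.
The 3 cells of cage c must have sum 9; hence (6,2) = 2.
Column 1 now contains 6; hence (2,1) = 4.
Column 3 already has 4, which forces (2,3) = 6.
Completed grid: 3 4 1 5 6 2 / 4 5 6 2 3 1 / 5 3 2 4 1 6 / 1 6 4 3 2 5 / 2 1 5 6 4 3 / 6 2 3 1 5 4.

6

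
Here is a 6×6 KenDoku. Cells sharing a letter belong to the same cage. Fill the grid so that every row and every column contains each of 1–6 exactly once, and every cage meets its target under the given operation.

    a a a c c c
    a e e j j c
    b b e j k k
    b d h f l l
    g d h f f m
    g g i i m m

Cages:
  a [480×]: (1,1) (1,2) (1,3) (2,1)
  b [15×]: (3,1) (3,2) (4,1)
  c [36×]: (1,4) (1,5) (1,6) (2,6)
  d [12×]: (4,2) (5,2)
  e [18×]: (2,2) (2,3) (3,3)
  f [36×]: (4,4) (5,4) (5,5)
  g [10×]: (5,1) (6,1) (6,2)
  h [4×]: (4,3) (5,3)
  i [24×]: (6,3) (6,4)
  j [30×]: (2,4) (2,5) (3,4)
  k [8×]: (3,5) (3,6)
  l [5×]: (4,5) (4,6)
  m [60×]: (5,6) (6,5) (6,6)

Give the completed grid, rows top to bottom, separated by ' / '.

6 4 5 1 2 3 / 4 3 2 5 1 6 / 1 5 3 6 4 2 / 3 6 4 2 5 1 / 5 2 1 3 6 4 / 2 1 6 4 3 5

Cage a needs product 480, so (2,1) = 4.
In column 1, 6 can only go at (1,1), so (1,1) = 6.
The only place for 2 in column 3 is (2,3).
Cage e needs product 18, leaving (2,2) = 3.
3 is placed in row 2, leaving (2,6) = 6.
Cage e has product 18, so (3,3) = 3.
The 3 cells of cage j must have product 30; hence (3,4) = 6.
Cage b has product 15, leaving (4,1) = 3.
Row 4 now contains 3, leaving (4,4) = 2.
Column 4 already has 6, so (6,4) = 4.
Row 4 already has 2, so (4,2) = 6.
Cage d's pair has product 12; hence (5,2) = 2.
The 3 cells of cage f must have product 36, which forces (5,4) = 3.
Cage f needs product 36, leaving (5,5) = 6.
4 is placed in row 6, leaving (6,3) = 6.
Column 4 now contains 3, leaving (1,4) = 1.
Column 4 now contains 1, which forces (2,4) = 5.
Row 2 already has 5; hence (2,5) = 1.
Column 5 already has 1; hence (4,5) = 5.
5 is placed in row 4, which forces (4,6) = 1.
Cage m has product 60, which forces (5,6) = 4.
The 3 cells of cage g must have product 10, leaving (6,1) = 2.
5 is placed in column 5, leaving (6,5) = 3.
Row 6 already has 3, leaving (6,6) = 5.
3 is placed in column 5, which forces (1,5) = 2.
Cage c has product 36, so (1,6) = 3.
Cage k needs two cells with product 8, so (3,5) = 4.
4 is placed in column 6, leaving (3,6) = 2.
Row 4 now contains 1, leaving (4,3) = 4.
The 3 cells of cage g must have product 10, so (5,1) = 5.
4 is placed in row 5, leaving (5,3) = 1.
Row 6 now contains 5; hence (6,2) = 1.
Cage a has product 480, so (1,2) = 4.
Column 3 already has 4, which forces (1,3) = 5.
Column 1 already has 5; hence (3,1) = 1.
Column 2 already has 1, which forces (3,2) = 5.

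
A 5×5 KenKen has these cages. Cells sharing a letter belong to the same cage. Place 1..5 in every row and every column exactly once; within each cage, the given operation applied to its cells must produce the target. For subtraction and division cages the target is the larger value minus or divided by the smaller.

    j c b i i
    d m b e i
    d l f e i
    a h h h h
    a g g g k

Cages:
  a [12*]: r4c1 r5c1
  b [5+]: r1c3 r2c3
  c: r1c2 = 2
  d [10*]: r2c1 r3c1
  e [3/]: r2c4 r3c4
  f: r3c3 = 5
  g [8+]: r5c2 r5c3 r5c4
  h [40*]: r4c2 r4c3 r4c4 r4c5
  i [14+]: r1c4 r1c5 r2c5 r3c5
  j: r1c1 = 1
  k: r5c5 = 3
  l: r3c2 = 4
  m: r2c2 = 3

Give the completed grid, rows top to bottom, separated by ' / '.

J is a freebie, so r1c1 = 1.
Cage c is given, so r1c2 = 2.
Cage m is given, leaving r2c2 = 3.
Row 2 already has 3, so r2c4 = 1.
L is a freebie; hence r3c2 = 4.
Cage f is a single given cell; hence r3c3 = 5.
Column 4 already has 1, so r3c4 = 3.
Cage k is a single given cell, so r5c5 = 3.
Cage b's pair has sum 5, so r1c3 = 3.
Cage i needs sum 14, leaving r1c4 = 4.
Cage i has sum 14, which forces r1c5 = 5.
Cage d needs two cells with product 10, leaving r2c1 = 5.
The two cells of cage b must have sum 5; hence r2c3 = 2.
Cage i needs sum 14; hence r2c5 = 4.
Row 3 now contains 5, so r3c1 = 2.
Cage i needs sum 14, so r3c5 = 1.
Cage a's pair has product 12, so r4c1 = 3.
1 is placed in column 5, so r4c5 = 2.
Row 5 already has 3, leaving r5c1 = 4.
Column 3 already has 2, which forces r5c3 = 1.
Cage h has product 40, so r4c2 = 1.
1 is placed in column 3, which forces r4c3 = 4.
Row 4 already has 2; hence r4c4 = 5.
1 is placed in row 5, which forces r5c2 = 5.
Cage g has sum 8, which forces r5c4 = 2.

1 2 3 4 5 / 5 3 2 1 4 / 2 4 5 3 1 / 3 1 4 5 2 / 4 5 1 2 3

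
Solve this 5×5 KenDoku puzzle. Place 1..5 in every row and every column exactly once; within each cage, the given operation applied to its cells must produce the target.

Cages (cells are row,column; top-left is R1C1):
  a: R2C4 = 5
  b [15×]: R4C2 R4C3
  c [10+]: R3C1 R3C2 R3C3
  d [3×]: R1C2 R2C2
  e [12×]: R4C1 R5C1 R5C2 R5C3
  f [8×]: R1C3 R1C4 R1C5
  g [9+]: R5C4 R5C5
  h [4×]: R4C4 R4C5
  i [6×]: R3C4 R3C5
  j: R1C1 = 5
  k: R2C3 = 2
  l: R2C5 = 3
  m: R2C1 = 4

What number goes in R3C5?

J is a freebie, leaving R1C1 = 5.
Cage m is given, so R2C1 = 4.
Cage k is given, which forces R2C3 = 2.
Cage a is a single given cell, so R2C4 = 5.
Cage l is given; hence R2C5 = 3.
3 is placed in column 5, leaving R3C5 = 2.
Column 4 already has 5; hence R5C4 = 4.
4 is placed in row 5, which forces R5C5 = 5.
Cage d needs two cells with product 3, so R1C2 = 3.
The 3 cells of cage f must have product 8, so R1C4 = 2.
3 is placed in row 2, so R2C2 = 1.
Cage c needs sum 10, which forces R3C1 = 1.
Row 3 now contains 2, so R3C4 = 3.
The 4 cells of cage e must have product 12, which forces R4C1 = 2.
3 is placed in column 2, which forces R4C2 = 5.
Row 4 now contains 5, leaving R4C3 = 3.
Column 4 now contains 4, so R4C4 = 1.
Cage h's pair has product 4, leaving R4C5 = 4.
Column 1 already has 1; hence R5C1 = 3.
The 4 cells of cage e must have product 12; hence R5C2 = 2.
3 is placed in column 3; hence R5C3 = 1.
Column 3 now contains 1, leaving R1C3 = 4.
4 is placed in column 5, so R1C5 = 1.
5 is placed in column 2; hence R3C2 = 4.
The 3 cells of cage c must have sum 10, so R3C3 = 5.
Completed grid: 5 3 4 2 1 / 4 1 2 5 3 / 1 4 5 3 2 / 2 5 3 1 4 / 3 2 1 4 5.

2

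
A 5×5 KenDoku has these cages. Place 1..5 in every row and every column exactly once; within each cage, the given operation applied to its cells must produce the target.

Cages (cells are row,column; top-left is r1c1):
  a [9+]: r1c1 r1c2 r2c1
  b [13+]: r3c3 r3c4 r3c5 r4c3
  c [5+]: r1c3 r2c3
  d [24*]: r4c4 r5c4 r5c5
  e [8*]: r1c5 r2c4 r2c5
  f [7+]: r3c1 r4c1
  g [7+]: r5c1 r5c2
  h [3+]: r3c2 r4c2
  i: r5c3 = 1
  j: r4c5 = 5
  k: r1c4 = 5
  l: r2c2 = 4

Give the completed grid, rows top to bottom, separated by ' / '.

1 3 2 5 4 / 5 4 3 1 2 / 4 2 5 3 1 / 3 1 4 2 5 / 2 5 1 4 3

Cage k is given, so r1c4 = 5.
Cage l is given; hence r2c2 = 4.
Cage j is given, which forces r4c5 = 5.
Cage i is given, which forces r5c3 = 1.
Cage e has product 8, leaving r1c5 = 4.
Cage a needs sum 9; hence r2c1 = 5.
Row 1 needs a 2, and only r1c3 is open for it.
2 is placed in column 3, which forces r2c3 = 3.
Column 3 already has 3, leaving r3c3 = 5.
Column 3 already has 3; hence r4c3 = 4.
The two cells of cage f must have sum 7, leaving r3c1 = 4.
Row 4 already has 4, leaving r4c1 = 3.
Row 4 now contains 3, so r4c4 = 2.
4 is placed in column 1, which forces r5c1 = 2.
The 3 cells of cage d must have product 24, leaving r5c4 = 4.
2 is placed in row 5; hence r5c5 = 3.
Column 1 now contains 3, so r1c1 = 1.
Cage a needs sum 9, so r1c2 = 3.
Column 4 now contains 2; hence r2c4 = 1.
The 3 cells of cage e must have product 8, so r2c5 = 2.
Cage h needs two cells with sum 3, leaving r3c2 = 2.
The 4 cells of cage b must have sum 13, which forces r3c4 = 3.
Column 5 already has 3, which forces r3c5 = 1.
Row 4 already has 2, leaving r4c2 = 1.
Row 5 already has 3; hence r5c2 = 5.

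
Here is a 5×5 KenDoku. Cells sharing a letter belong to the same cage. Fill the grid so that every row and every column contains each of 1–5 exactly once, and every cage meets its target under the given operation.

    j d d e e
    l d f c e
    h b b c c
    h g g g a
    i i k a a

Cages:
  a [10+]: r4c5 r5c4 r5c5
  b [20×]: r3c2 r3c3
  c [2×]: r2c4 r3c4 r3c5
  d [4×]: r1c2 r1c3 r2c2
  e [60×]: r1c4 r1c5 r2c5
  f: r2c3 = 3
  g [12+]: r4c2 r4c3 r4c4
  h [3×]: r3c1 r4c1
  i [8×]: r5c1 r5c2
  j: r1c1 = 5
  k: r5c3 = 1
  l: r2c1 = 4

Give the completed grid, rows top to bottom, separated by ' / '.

5 1 2 3 4 / 4 2 3 1 5 / 3 5 4 2 1 / 1 3 5 4 2 / 2 4 1 5 3

Cage j is a single given cell, which forces r1c1 = 5.
L is a freebie, which forces r2c1 = 4.
Cage f is given; hence r2c3 = 3.
The 3 cells of cage c must have product 2; hence r2c4 = 1.
Row 2 now contains 3, which forces r2c5 = 5.
Cage c has product 2; hence r3c4 = 2.
The 3 cells of cage c must have product 2, leaving r3c5 = 1.
4 is placed in column 1, leaving r5c1 = 2.
2 is placed in row 5, leaving r5c2 = 4.
Cage k is a single given cell; hence r5c3 = 1.
Row 5 already has 4, leaving r5c5 = 3.
Column 2 now contains 4, which forces r1c2 = 1.
Column 3 now contains 1, leaving r1c3 = 2.
The 3 cells of cage e must have product 60, which forces r1c4 = 3.
Column 5 already has 3, so r1c5 = 4.
Row 2 now contains 1; hence r2c2 = 2.
1 is placed in row 3, which forces r3c1 = 3.
Column 2 now contains 4; hence r3c2 = 5.
Cage b's pair has product 20, so r3c3 = 4.
Cage h needs two cells with product 3, which forces r4c1 = 1.
Column 2 now contains 5; hence r4c2 = 3.
Column 3 now contains 4, which forces r4c3 = 5.
5 is placed in row 4, which forces r4c4 = 4.
The 3 cells of cage a must have sum 10, which forces r4c5 = 2.
Row 5 now contains 3, which forces r5c4 = 5.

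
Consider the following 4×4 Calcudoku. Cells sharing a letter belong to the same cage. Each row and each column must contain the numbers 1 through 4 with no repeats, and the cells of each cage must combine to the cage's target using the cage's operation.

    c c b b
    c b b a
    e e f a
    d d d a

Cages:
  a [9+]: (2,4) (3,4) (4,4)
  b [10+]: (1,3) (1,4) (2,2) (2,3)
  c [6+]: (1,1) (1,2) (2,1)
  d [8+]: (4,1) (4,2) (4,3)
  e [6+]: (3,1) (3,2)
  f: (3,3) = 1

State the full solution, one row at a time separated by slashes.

3 2 4 1 / 1 3 2 4 / 2 4 1 3 / 4 1 3 2

Cage f is a single given cell, leaving (3,3) = 1.
Row 3 needs a 3, and only (3,4) is open for it.
Row 4 needs a 2, and only (4,4) is open for it.
Column 4 already has 2; hence (2,4) = 4.
Cage b needs sum 10; hence (1,3) = 4.
Column 4 now contains 4, which forces (1,4) = 1.
Column 3 now contains 4; hence (4,3) = 3.
Cage c has sum 6; hence (2,1) = 1.
Cage b has sum 10; hence (2,2) = 3.
Column 3 already has 3, leaving (2,3) = 2.
Column 1 now contains 1, so (4,1) = 4.
Row 4 now contains 4; hence (4,2) = 1.
Cage c has sum 6, so (1,1) = 3.
Column 2 now contains 3, so (1,2) = 2.
4 is placed in column 1, leaving (3,1) = 2.
Cage e needs two cells with sum 6; hence (3,2) = 4.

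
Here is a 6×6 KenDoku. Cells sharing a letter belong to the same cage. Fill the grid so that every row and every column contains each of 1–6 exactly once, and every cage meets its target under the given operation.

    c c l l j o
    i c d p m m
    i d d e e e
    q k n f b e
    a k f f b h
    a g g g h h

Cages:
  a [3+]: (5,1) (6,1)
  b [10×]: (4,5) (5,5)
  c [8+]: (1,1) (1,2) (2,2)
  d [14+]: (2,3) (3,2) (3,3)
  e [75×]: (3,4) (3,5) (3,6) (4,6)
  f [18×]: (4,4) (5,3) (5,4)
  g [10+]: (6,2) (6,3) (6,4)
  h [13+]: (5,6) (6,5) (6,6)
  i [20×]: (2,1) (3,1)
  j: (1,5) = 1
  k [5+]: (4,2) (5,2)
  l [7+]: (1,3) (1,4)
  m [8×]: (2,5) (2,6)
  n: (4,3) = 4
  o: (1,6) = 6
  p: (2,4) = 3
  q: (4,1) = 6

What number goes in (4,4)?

1

Cage j is a single given cell, leaving (1,5) = 1.
O is a freebie, so (1,6) = 6.
Cage p is given, so (2,4) = 3.
Cage q is given; hence (4,1) = 6.
Cage n is a single given cell, which forces (4,3) = 4.
Row 4 already has 6; hence (4,4) = 1.
Cage e has product 75, so (4,6) = 5.
1 is placed in column 4, which forces (3,4) = 5.
Cage e needs product 75; hence (3,5) = 3.
Cage e has product 75, so (3,6) = 1.
5 is placed in row 4, leaving (4,5) = 2.
Cage f needs product 18, leaving (5,3) = 3.
The 3 cells of cage f must have product 18, which forces (5,4) = 6.
The two cells of cage b must have product 10, leaving (5,5) = 5.
Row 5 already has 3, so (5,6) = 4.
Cage h has sum 13, so (6,5) = 6.
Column 6 now contains 4, so (6,6) = 3.
Cage l's pair has sum 7, leaving (1,3) = 5.
The two cells of cage l must have sum 7; hence (1,4) = 2.
Cage i needs two cells with product 20, leaving (2,1) = 5.
Cage d needs sum 14, so (2,3) = 6.
Column 5 now contains 2, leaving (2,5) = 4.
Column 6 now contains 4; hence (2,6) = 2.
Row 3 now contains 5; hence (3,1) = 4.
3 is placed in row 3; hence (3,2) = 6.
Cage d has sum 14, leaving (3,3) = 2.
Row 4 now contains 2; hence (4,2) = 3.
Row 5 already has 3, so (5,2) = 2.
5 is placed in column 3, which forces (6,3) = 1.
Cage g has sum 10; hence (6,4) = 4.
Column 1 now contains 4; hence (1,1) = 3.
Column 2 now contains 3, so (1,2) = 4.
Row 2 already has 2, so (2,2) = 1.
2 is placed in row 5, which forces (5,1) = 1.
Row 6 now contains 1; hence (6,1) = 2.
Row 6 now contains 1, which forces (6,2) = 5.
Filled in: 3 4 5 2 1 6 / 5 1 6 3 4 2 / 4 6 2 5 3 1 / 6 3 4 1 2 5 / 1 2 3 6 5 4 / 2 5 1 4 6 3.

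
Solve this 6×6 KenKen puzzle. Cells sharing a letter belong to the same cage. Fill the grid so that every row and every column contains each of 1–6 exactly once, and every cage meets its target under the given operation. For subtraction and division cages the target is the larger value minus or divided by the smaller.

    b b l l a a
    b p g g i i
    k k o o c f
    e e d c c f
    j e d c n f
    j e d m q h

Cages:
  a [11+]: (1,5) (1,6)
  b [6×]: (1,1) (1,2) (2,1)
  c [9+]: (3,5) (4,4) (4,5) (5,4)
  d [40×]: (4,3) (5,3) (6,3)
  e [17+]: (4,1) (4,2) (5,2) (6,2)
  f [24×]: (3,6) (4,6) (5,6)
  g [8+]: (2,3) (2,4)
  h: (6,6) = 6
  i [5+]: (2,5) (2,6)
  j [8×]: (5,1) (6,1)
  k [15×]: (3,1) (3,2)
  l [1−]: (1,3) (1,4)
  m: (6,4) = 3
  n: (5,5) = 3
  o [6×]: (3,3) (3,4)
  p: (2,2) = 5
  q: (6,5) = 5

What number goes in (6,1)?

2

P is a freebie; hence (2,2) = 5.
5 is placed in column 2; hence (3,2) = 3.
Cage n is given; hence (5,5) = 3.
M is a freebie, which forces (6,4) = 3.
Q is a freebie; hence (6,5) = 5.
H is a freebie, so (6,6) = 6.
5 is placed in column 5; hence (1,5) = 6.
6 is placed in column 6, so (1,6) = 5.
Row 3 now contains 3; hence (3,1) = 5.
Column 1 already has 5; hence (4,1) = 6.
The 3 cells of cage f must have product 24; hence (4,6) = 3.
Cage e needs sum 17; hence (5,2) = 6.
Row 1 needs a 4, and only (1,4) is open for it.
Cage l needs two cells with difference 1, leaving (1,3) = 3.
The 3 cells of cage b must have product 6, so (2,1) = 3.
The only place for 1 in row 5 is (5,4).
Cage o needs two cells with product 6; hence (3,3) = 1.
Column 4 already has 1, which forces (3,4) = 6.
Row 3 now contains 1; hence (3,5) = 2.
Row 3 now contains 2; hence (3,6) = 4.
Column 6 already has 4, so (5,6) = 2.
The two cells of cage g must have sum 8; hence (2,3) = 6.
Column 4 now contains 6, leaving (2,4) = 2.
The two cells of cage i must have sum 5; hence (2,5) = 4.
Column 6 already has 4; hence (2,6) = 1.
2 is placed in column 4, so (4,4) = 5.
Column 5 already has 4, so (4,5) = 1.
Row 5 now contains 2, so (5,1) = 4.
Row 5 now contains 4; hence (5,3) = 5.
Cage j's pair has product 8, so (6,1) = 2.
Row 6 already has 2, leaving (6,3) = 4.
Column 1 now contains 2, leaving (1,1) = 1.
Cage b has product 6, which forces (1,2) = 2.
Row 4 already has 1, leaving (4,2) = 4.
4 is placed in column 3; hence (4,3) = 2.
4 is placed in row 6, so (6,2) = 1.
Completed grid: 1 2 3 4 6 5 / 3 5 6 2 4 1 / 5 3 1 6 2 4 / 6 4 2 5 1 3 / 4 6 5 1 3 2 / 2 1 4 3 5 6.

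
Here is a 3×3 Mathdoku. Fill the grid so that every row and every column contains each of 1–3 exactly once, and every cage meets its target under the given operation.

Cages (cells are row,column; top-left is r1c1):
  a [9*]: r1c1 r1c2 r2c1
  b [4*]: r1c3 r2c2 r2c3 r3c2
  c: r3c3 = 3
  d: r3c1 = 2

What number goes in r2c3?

Cage a needs product 9, which forces r1c1 = 1.
Cage a has product 9, which forces r1c2 = 3.
1 is placed in row 1, leaving r1c3 = 2.
Cage a needs product 9, leaving r2c1 = 3.
2 is placed in column 3, which forces r2c3 = 1.
Cage d is given, which forces r3c1 = 2.
Row 3 already has 2; hence r3c2 = 1.
Cage c is given, leaving r3c3 = 3.
1 is placed in row 2; hence r2c2 = 2.
The full grid is 1 3 2 / 3 2 1 / 2 1 3.

1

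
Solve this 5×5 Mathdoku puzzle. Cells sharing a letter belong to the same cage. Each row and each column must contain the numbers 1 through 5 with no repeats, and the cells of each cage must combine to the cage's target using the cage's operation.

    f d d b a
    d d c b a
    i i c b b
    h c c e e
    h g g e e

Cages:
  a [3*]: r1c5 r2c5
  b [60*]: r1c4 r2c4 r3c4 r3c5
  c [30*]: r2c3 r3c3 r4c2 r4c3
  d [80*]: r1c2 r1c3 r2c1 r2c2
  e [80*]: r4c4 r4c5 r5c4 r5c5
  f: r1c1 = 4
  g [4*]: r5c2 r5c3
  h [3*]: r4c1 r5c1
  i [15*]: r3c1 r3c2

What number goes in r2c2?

Cage f is a single given cell, leaving r1c1 = 4.
The 4 cells of cage d must have product 80, so r2c1 = 2.
Cage d needs product 80; hence r2c2 = 4.
Column 2 already has 4, which forces r5c2 = 1.
Row 5 now contains 1, so r5c3 = 4.
Cage h's pair has product 3, which forces r4c1 = 1.
Row 5 now contains 1, which forces r5c1 = 3.
Column 1 now contains 3, leaving r3c1 = 5.
Cage i needs two cells with product 15; hence r3c2 = 3.
Row 1 needs a 1, and only r1c5 is open for it.
Column 5 now contains 1; hence r2c5 = 3.
Cage b has product 60, which forces r3c4 = 1.
Column 5 now contains 1, so r3c5 = 4.
Column 5 already has 4; hence r4c5 = 2.
Column 5 already has 2, leaving r5c5 = 5.
The 4 cells of cage b must have product 60, which forces r1c4 = 3.
Cage c has product 30, which forces r2c3 = 1.
Row 2 now contains 3, which forces r2c4 = 5.
1 is placed in row 3, which forces r3c3 = 2.
2 is placed in row 4, so r4c2 = 5.
The 4 cells of cage c must have product 30, leaving r4c3 = 3.
2 is placed in row 4, so r4c4 = 4.
5 is placed in row 5, which forces r5c4 = 2.
5 is placed in column 2, leaving r1c2 = 2.
2 is placed in column 3, so r1c3 = 5.
Completed grid: 4 2 5 3 1 / 2 4 1 5 3 / 5 3 2 1 4 / 1 5 3 4 2 / 3 1 4 2 5.

4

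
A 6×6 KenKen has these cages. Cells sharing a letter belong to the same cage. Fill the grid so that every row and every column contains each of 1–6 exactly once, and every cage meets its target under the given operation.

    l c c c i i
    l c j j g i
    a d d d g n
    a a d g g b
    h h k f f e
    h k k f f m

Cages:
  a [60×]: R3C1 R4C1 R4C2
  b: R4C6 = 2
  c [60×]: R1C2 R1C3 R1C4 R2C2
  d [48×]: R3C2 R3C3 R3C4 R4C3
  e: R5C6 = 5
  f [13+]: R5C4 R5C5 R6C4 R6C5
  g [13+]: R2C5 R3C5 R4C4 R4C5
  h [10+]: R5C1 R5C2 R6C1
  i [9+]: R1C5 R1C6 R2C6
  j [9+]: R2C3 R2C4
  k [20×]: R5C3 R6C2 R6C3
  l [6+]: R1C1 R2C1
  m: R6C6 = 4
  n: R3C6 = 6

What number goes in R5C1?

1

Cage n is given, leaving R3C6 = 6.
Cage b is a single given cell; hence R4C6 = 2.
Cage e is given, which forces R5C6 = 5.
Cage m is given, leaving R6C6 = 4.
The 3 cells of cage i must have sum 9, so R1C5 = 5.
Cage c has product 60, leaving R2C2 = 5.
Cage k has product 20, which forces R6C3 = 5.
The only place for 5 in row 3 is R3C1.
The only place for 5 in row 4 is R4C4.
The only place for 2 in row 2 is R2C1.
Column 1 already has 2; hence R1C1 = 4.
4 is placed in column 1, leaving R4C1 = 3.
Row 4 now contains 3, so R4C2 = 4.
Row 4 now contains 4, leaving R4C3 = 6.
Row 4 now contains 4, which forces R4C5 = 1.
Column 3 already has 6, which forces R2C3 = 3.
Cage j needs two cells with sum 9, leaving R2C4 = 6.
3 is placed in row 2, leaving R2C5 = 4.
3 is placed in row 2, leaving R2C6 = 1.
Column 5 already has 4, leaving R3C5 = 3.
Cage h has sum 10, leaving R5C2 = 3.
Cage c needs product 60; hence R1C2 = 6.
1 is placed in column 6, leaving R1C6 = 3.
The only place for 1 in row 5 is R5C1.
Column 1 already has 1, which forces R6C1 = 6.
Row 6 already has 6, which forces R6C5 = 2.
Cage k needs product 20; hence R5C3 = 4.
Row 5 now contains 4, so R5C4 = 2.
Column 5 now contains 2; hence R5C5 = 6.
2 is placed in row 6, which forces R6C2 = 1.
1 is placed in row 6, leaving R6C4 = 3.
Cage c needs product 60, leaving R1C3 = 2.
Column 4 now contains 2, leaving R1C4 = 1.
1 is placed in column 2, leaving R3C2 = 2.
Cage d needs product 48, which forces R3C3 = 1.
The 4 cells of cage d must have product 48, which forces R3C4 = 4.
Completed grid: 4 6 2 1 5 3 / 2 5 3 6 4 1 / 5 2 1 4 3 6 / 3 4 6 5 1 2 / 1 3 4 2 6 5 / 6 1 5 3 2 4.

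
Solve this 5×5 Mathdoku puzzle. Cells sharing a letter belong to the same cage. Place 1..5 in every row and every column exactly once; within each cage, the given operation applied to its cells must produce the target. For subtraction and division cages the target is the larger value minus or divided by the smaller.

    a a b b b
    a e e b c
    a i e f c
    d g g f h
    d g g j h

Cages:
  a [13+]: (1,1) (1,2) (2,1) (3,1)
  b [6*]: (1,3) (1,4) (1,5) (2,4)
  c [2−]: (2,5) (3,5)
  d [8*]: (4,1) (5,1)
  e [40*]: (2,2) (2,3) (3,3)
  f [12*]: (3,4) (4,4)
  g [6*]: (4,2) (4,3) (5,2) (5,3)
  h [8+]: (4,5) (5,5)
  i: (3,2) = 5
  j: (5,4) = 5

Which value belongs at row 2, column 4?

Cage b has product 6, leaving (2,4) = 1.
Cage i is a single given cell, which forces (3,2) = 5.
Cage j is a single given cell, leaving (5,4) = 5.
5 is placed in row 5, leaving (5,5) = 3.
Cage e has product 40, so (2,3) = 5.
3 is placed in column 5; hence (4,5) = 5.
In row 1, 4 can only go at (1,2), so (1,2) = 4.
Column 2 now contains 4; hence (2,2) = 2.
Row 2 now contains 2, which forces (2,5) = 4.
Cage e has product 40, which forces (3,3) = 4.
Row 3 now contains 4, so (3,4) = 3.
Column 5 already has 4, leaving (3,5) = 2.
Column 4 already has 3; hence (4,4) = 4.
2 is placed in column 2, leaving (5,2) = 1.
1 is placed in row 5, so (5,3) = 2.
Cage a needs sum 13; hence (1,1) = 5.
Cage b has product 6, leaving (1,3) = 3.
Column 4 already has 3, leaving (1,4) = 2.
Column 5 already has 2, so (1,5) = 1.
Row 2 already has 4, so (2,1) = 3.
Row 3 now contains 2; hence (3,1) = 1.
4 is placed in row 4, leaving (4,1) = 2.
1 is placed in column 2; hence (4,2) = 3.
Cage g has product 6, which forces (4,3) = 1.
Row 5 already has 2, leaving (5,1) = 4.
Filled in: 5 4 3 2 1 / 3 2 5 1 4 / 1 5 4 3 2 / 2 3 1 4 5 / 4 1 2 5 3.

1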